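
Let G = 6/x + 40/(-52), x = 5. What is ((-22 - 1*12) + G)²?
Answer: 4761124/4225 ≈ 1126.9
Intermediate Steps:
G = 28/65 (G = 6/5 + 40/(-52) = 6*(⅕) + 40*(-1/52) = 6/5 - 10/13 = 28/65 ≈ 0.43077)
((-22 - 1*12) + G)² = ((-22 - 1*12) + 28/65)² = ((-22 - 12) + 28/65)² = (-34 + 28/65)² = (-2182/65)² = 4761124/4225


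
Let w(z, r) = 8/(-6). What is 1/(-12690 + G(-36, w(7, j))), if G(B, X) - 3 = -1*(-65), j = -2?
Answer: -1/12622 ≈ -7.9227e-5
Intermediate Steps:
w(z, r) = -4/3 (w(z, r) = 8*(-1/6) = -4/3)
G(B, X) = 68 (G(B, X) = 3 - 1*(-65) = 3 + 65 = 68)
1/(-12690 + G(-36, w(7, j))) = 1/(-12690 + 68) = 1/(-12622) = -1/12622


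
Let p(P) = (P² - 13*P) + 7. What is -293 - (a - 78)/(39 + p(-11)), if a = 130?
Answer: -45441/155 ≈ -293.17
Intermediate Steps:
p(P) = 7 + P² - 13*P
-293 - (a - 78)/(39 + p(-11)) = -293 - (130 - 78)/(39 + (7 + (-11)² - 13*(-11))) = -293 - 52/(39 + (7 + 121 + 143)) = -293 - 52/(39 + 271) = -293 - 52/310 = -293 - 1*26/155 = -293 - 26/155 = -45441/155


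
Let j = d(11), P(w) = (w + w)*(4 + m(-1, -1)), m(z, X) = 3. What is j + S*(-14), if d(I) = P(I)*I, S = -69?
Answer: 2660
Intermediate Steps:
P(w) = 14*w (P(w) = (w + w)*(4 + 3) = (2*w)*7 = 14*w)
d(I) = 14*I**2 (d(I) = (14*I)*I = 14*I**2)
j = 1694 (j = 14*11**2 = 14*121 = 1694)
j + S*(-14) = 1694 - 69*(-14) = 1694 + 966 = 2660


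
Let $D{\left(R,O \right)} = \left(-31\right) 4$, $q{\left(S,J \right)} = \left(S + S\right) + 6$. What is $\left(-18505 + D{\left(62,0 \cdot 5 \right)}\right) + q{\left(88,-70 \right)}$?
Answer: $-18447$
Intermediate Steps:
$q{\left(S,J \right)} = 6 + 2 S$ ($q{\left(S,J \right)} = 2 S + 6 = 6 + 2 S$)
$D{\left(R,O \right)} = -124$
$\left(-18505 + D{\left(62,0 \cdot 5 \right)}\right) + q{\left(88,-70 \right)} = \left(-18505 - 124\right) + \left(6 + 2 \cdot 88\right) = -18629 + \left(6 + 176\right) = -18629 + 182 = -18447$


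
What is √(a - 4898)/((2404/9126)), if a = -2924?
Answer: 4563*I*√7822/1202 ≈ 335.74*I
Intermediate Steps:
√(a - 4898)/((2404/9126)) = √(-2924 - 4898)/((2404/9126)) = √(-7822)/((2404*(1/9126))) = (I*√7822)/(1202/4563) = (I*√7822)*(4563/1202) = 4563*I*√7822/1202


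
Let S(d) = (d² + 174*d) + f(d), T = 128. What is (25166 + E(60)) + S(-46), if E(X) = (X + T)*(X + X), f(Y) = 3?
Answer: 41841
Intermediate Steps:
E(X) = 2*X*(128 + X) (E(X) = (X + 128)*(X + X) = (128 + X)*(2*X) = 2*X*(128 + X))
S(d) = 3 + d² + 174*d (S(d) = (d² + 174*d) + 3 = 3 + d² + 174*d)
(25166 + E(60)) + S(-46) = (25166 + 2*60*(128 + 60)) + (3 + (-46)² + 174*(-46)) = (25166 + 2*60*188) + (3 + 2116 - 8004) = (25166 + 22560) - 5885 = 47726 - 5885 = 41841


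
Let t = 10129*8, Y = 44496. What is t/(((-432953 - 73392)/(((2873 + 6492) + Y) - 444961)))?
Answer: 905474720/14467 ≈ 62589.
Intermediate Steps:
t = 81032
t/(((-432953 - 73392)/(((2873 + 6492) + Y) - 444961))) = 81032/(((-432953 - 73392)/(((2873 + 6492) + 44496) - 444961))) = 81032/((-506345/((9365 + 44496) - 444961))) = 81032/((-506345/(53861 - 444961))) = 81032/((-506345/(-391100))) = 81032/((-506345*(-1/391100))) = 81032/(101269/78220) = 81032*(78220/101269) = 905474720/14467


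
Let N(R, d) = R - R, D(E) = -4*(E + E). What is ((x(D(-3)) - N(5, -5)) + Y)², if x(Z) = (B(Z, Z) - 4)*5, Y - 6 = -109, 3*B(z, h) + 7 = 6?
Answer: 139876/9 ≈ 15542.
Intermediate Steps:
D(E) = -8*E
B(z, h) = -⅓ (B(z, h) = -7/3 + (⅓)*6 = -7/3 + 2 = -⅓)
N(R, d) = 0
Y = -103 (Y = 6 - 109 = -103)
x(Z) = -65/3 (x(Z) = (-⅓ - 4)*5 = -13/3*5 = -65/3)
((x(D(-3)) - N(5, -5)) + Y)² = ((-65/3 - 1*0) - 103)² = ((-65/3 + 0) - 103)² = (-65/3 - 103)² = (-374/3)² = 139876/9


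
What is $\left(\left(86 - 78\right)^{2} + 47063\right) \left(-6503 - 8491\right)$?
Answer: $-706622238$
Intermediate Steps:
$\left(\left(86 - 78\right)^{2} + 47063\right) \left(-6503 - 8491\right) = \left(8^{2} + 47063\right) \left(-14994\right) = \left(64 + 47063\right) \left(-14994\right) = 47127 \left(-14994\right) = -706622238$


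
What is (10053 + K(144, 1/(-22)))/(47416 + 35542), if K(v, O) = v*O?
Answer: 110511/912538 ≈ 0.12110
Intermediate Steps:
K(v, O) = O*v
(10053 + K(144, 1/(-22)))/(47416 + 35542) = (10053 + 144/(-22))/(47416 + 35542) = (10053 - 1/22*144)/82958 = (10053 - 72/11)*(1/82958) = (110511/11)*(1/82958) = 110511/912538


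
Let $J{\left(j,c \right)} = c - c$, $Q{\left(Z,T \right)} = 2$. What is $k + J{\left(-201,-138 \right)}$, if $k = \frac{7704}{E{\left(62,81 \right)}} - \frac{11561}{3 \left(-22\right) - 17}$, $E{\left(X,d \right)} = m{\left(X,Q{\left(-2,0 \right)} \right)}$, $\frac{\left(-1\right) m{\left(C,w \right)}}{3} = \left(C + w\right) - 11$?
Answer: $\frac{399589}{4399} \approx 90.836$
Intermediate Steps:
$m{\left(C,w \right)} = 33 - 3 C - 3 w$ ($m{\left(C,w \right)} = - 3 \left(\left(C + w\right) - 11\right) = - 3 \left(-11 + C + w\right) = 33 - 3 C - 3 w$)
$J{\left(j,c \right)} = 0$
$E{\left(X,d \right)} = 27 - 3 X$ ($E{\left(X,d \right)} = 33 - 3 X - 6 = 27 - 3 X$)
$k = \frac{399589}{4399}$ ($k = \frac{7704}{27 - 186} - \frac{11561}{3 \left(-22\right) - 17} = \frac{7704}{27 - 186} - \frac{11561}{-66 - 17} = \frac{7704}{-159} - \frac{11561}{-83} = 7704 \left(- \frac{1}{159}\right) - - \frac{11561}{83} = - \frac{2568}{53} + \frac{11561}{83} = \frac{399589}{4399} \approx 90.836$)
$k + J{\left(-201,-138 \right)} = \frac{399589}{4399} + 0 = \frac{399589}{4399}$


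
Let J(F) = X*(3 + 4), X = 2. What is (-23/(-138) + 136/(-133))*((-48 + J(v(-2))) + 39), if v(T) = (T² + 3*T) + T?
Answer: -3415/798 ≈ -4.2794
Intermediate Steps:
v(T) = T² + 4*T
J(F) = 14 (J(F) = 2*(3 + 4) = 2*7 = 14)
(-23/(-138) + 136/(-133))*((-48 + J(v(-2))) + 39) = (-23/(-138) + 136/(-133))*((-48 + 14) + 39) = (-23*(-1/138) + 136*(-1/133))*(-34 + 39) = (⅙ - 136/133)*5 = -683/798*5 = -3415/798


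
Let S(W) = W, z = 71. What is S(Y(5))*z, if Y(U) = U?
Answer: 355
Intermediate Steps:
S(Y(5))*z = 5*71 = 355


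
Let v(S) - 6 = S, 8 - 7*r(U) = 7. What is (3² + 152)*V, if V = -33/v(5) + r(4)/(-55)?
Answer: -26588/55 ≈ -483.42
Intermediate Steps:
r(U) = ⅐ (r(U) = 8/7 - ⅐*7 = 8/7 - 1 = ⅐)
v(S) = 6 + S
V = -1156/385 (V = -33/(6 + 5) + (⅐)/(-55) = -33/11 + (⅐)*(-1/55) = -33*1/11 - 1/385 = -3 - 1/385 = -1156/385 ≈ -3.0026)
(3² + 152)*V = (3² + 152)*(-1156/385) = (9 + 152)*(-1156/385) = 161*(-1156/385) = -26588/55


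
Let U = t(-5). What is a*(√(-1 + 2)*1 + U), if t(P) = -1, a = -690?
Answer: 0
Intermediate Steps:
U = -1
a*(√(-1 + 2)*1 + U) = -690*(√(-1 + 2)*1 - 1) = -690*(√1*1 - 1) = -690*(1*1 - 1) = -690*(1 - 1) = -690*0 = 0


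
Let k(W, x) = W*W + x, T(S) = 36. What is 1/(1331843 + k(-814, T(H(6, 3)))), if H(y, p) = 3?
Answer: 1/1994475 ≈ 5.0139e-7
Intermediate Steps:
k(W, x) = x + W² (k(W, x) = W² + x = x + W²)
1/(1331843 + k(-814, T(H(6, 3)))) = 1/(1331843 + (36 + (-814)²)) = 1/(1331843 + (36 + 662596)) = 1/(1331843 + 662632) = 1/1994475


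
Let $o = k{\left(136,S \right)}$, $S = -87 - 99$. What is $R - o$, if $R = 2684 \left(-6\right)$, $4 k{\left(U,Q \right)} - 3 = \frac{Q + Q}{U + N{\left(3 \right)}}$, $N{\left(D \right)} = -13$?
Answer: $- \frac{2641055}{164} \approx -16104.0$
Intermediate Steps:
$S = -186$
$k{\left(U,Q \right)} = \frac{3}{4} + \frac{Q}{2 \left(-13 + U\right)}$ ($k{\left(U,Q \right)} = \frac{3}{4} + \frac{\left(Q + Q\right) \frac{1}{U - 13}}{4} = \frac{3}{4} + \frac{2 Q \frac{1}{-13 + U}}{4} = \frac{3}{4} + \frac{Q}{2 \left(-13 + U\right)}$)
$o = - \frac{1}{164}$ ($o = \frac{-39 + 2 \left(-186\right) + 3 \cdot 136}{4 \left(-13 + 136\right)} = \frac{-39 - 372 + 408}{4 \cdot 123} = \frac{1}{4} \cdot \frac{1}{123} \left(-3\right) = - \frac{1}{164} \approx -0.0060976$)
$R = -16104$
$R - o = -16104 - - \frac{1}{164} = -16104 + \frac{1}{164} = - \frac{2641055}{164}$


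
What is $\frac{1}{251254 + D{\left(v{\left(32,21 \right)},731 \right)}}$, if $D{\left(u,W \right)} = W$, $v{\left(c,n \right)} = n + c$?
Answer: $\frac{1}{251985} \approx 3.9685 \cdot 10^{-6}$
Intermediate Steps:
$v{\left(c,n \right)} = c + n$
$\frac{1}{251254 + D{\left(v{\left(32,21 \right)},731 \right)}} = \frac{1}{251254 + 731} = \frac{1}{251985}$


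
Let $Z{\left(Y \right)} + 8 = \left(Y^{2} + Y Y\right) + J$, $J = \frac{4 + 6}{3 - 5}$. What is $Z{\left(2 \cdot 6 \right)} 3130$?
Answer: $860750$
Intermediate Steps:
$J = -5$ ($J = \frac{10}{-2} = 10 \left(- \frac{1}{2}\right) = -5$)
$Z{\left(Y \right)} = -13 + 2 Y^{2}$ ($Z{\left(Y \right)} = -8 - \left(5 - Y^{2} - Y Y\right) = -8 + \left(\left(Y^{2} + Y^{2}\right) - 5\right) = -8 + \left(2 Y^{2} - 5\right) = -8 + \left(-5 + 2 Y^{2}\right) = -13 + 2 Y^{2}$)
$Z{\left(2 \cdot 6 \right)} 3130 = \left(-13 + 2 \left(2 \cdot 6\right)^{2}\right) 3130 = \left(-13 + 2 \cdot 12^{2}\right) 3130 = \left(-13 + 2 \cdot 144\right) 3130 = \left(-13 + 288\right) 3130 = 275 \cdot 3130 = 860750$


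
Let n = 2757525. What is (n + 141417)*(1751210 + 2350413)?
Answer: 11890367182866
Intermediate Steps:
(n + 141417)*(1751210 + 2350413) = (2757525 + 141417)*(1751210 + 2350413) = 2898942*4101623 = 11890367182866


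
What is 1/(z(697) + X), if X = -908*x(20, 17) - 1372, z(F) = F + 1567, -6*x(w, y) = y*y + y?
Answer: 1/47200 ≈ 2.1186e-5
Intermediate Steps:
x(w, y) = -y/6 - y**2/6 (x(w, y) = -(y*y + y)/6 = -(y**2 + y)/6 = -(y + y**2)/6 = -y/6 - y**2/6)
z(F) = 1567 + F
X = 44936 (X = -(-454)*17*(1 + 17)/3 - 1372 = -(-454)*17*18/3 - 1372 = -908*(-51) - 1372 = 46308 - 1372 = 44936)
1/(z(697) + X) = 1/((1567 + 697) + 44936) = 1/(2264 + 44936) = 1/47200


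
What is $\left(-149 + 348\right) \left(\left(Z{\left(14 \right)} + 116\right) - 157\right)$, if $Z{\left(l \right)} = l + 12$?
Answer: $-2985$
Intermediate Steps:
$Z{\left(l \right)} = 12 + l$
$\left(-149 + 348\right) \left(\left(Z{\left(14 \right)} + 116\right) - 157\right) = \left(-149 + 348\right) \left(\left(\left(12 + 14\right) + 116\right) - 157\right) = 199 \left(\left(26 + 116\right) - 157\right) = 199 \left(142 - 157\right) = 199 \left(-15\right) = -2985$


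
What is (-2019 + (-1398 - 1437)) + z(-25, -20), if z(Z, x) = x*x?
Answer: -4454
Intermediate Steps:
z(Z, x) = x²
(-2019 + (-1398 - 1437)) + z(-25, -20) = (-2019 + (-1398 - 1437)) + (-20)² = (-2019 - 2835) + 400 = -4854 + 400 = -4454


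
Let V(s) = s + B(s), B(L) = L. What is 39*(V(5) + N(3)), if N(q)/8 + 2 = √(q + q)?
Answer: -234 + 312*√6 ≈ 530.24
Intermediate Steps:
V(s) = 2*s (V(s) = s + s = 2*s)
N(q) = -16 + 8*√2*√q (N(q) = -16 + 8*√(q + q) = -16 + 8*√(2*q) = -16 + 8*(√2*√q) = -16 + 8*√2*√q)
39*(V(5) + N(3)) = 39*(2*5 + (-16 + 8*√2*√3)) = 39*(10 + (-16 + 8*√6)) = 39*(-6 + 8*√6) = -234 + 312*√6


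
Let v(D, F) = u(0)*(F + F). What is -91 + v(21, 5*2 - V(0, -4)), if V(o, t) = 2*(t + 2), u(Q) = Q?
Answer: -91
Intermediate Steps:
V(o, t) = 4 + 2*t (V(o, t) = 2*(2 + t) = 4 + 2*t)
v(D, F) = 0 (v(D, F) = 0*(F + F) = 0*(2*F) = 0)
-91 + v(21, 5*2 - V(0, -4)) = -91 + 0 = -91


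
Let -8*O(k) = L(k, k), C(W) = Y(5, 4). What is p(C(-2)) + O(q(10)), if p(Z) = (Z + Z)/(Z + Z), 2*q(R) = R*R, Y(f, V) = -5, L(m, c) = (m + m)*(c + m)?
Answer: -1249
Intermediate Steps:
L(m, c) = 2*m*(c + m) (L(m, c) = (2*m)*(c + m) = 2*m*(c + m))
q(R) = R**2/2 (q(R) = (R*R)/2 = R**2/2)
C(W) = -5
O(k) = -k**2/2 (O(k) = -k*(k + k)/4 = -k*2*k/4 = -k**2/2)
p(Z) = 1 (p(Z) = (2*Z)/((2*Z)) = (2*Z)*(1/(2*Z)) = 1)
p(C(-2)) + O(q(10)) = 1 - ((1/2)*10**2)**2/2 = 1 - ((1/2)*100)**2/2 = 1 - 1/2*50**2 = 1 - 1/2*2500 = 1 - 1250 = -1249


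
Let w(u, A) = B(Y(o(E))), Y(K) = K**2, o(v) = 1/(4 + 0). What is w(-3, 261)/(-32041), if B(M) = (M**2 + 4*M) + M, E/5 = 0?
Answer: -81/8202496 ≈ -9.8750e-6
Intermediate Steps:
E = 0 (E = 5*0 = 0)
o(v) = 1/4
B(M) = M**2 + 5*M
w(u, A) = 81/256 (w(u, A) = (1/4)**2*(5 + (1/4)**2) = (5 + 1/16)/16 = (1/16)*(81/16) = 81/256)
w(-3, 261)/(-32041) = (81/256)/(-32041) = (81/256)*(-1/32041) = -81/8202496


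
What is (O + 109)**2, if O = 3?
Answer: 12544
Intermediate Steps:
(O + 109)**2 = (3 + 109)**2 = 112**2 = 12544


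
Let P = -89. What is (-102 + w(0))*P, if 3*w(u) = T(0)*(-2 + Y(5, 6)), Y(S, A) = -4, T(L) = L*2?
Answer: 9078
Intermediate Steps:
T(L) = 2*L
w(u) = 0 (w(u) = ((2*0)*(-2 - 4))/3 = (0*(-6))/3 = (⅓)*0 = 0)
(-102 + w(0))*P = (-102 + 0)*(-89) = -102*(-89) = 9078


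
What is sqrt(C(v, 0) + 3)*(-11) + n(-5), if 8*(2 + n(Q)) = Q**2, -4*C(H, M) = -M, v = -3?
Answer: 9/8 - 11*sqrt(3) ≈ -17.928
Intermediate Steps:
C(H, M) = M/4 (C(H, M) = -(-1)*M/4 = M/4)
n(Q) = -2 + Q**2/8
sqrt(C(v, 0) + 3)*(-11) + n(-5) = sqrt((1/4)*0 + 3)*(-11) + (-2 + (1/8)*(-5)**2) = sqrt(0 + 3)*(-11) + (-2 + (1/8)*25) = sqrt(3)*(-11) + (-2 + 25/8) = -11*sqrt(3) + 9/8 = 9/8 - 11*sqrt(3)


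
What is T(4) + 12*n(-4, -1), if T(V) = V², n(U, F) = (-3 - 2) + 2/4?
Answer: -38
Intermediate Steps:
n(U, F) = -9/2 (n(U, F) = -5 + 2*(¼) = -5 + ½ = -9/2)
T(4) + 12*n(-4, -1) = 4² + 12*(-9/2) = 16 - 54 = -38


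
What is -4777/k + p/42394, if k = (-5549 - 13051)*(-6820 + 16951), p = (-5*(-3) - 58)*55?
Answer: -20247729221/363117328200 ≈ -0.055761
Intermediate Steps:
p = -2365 (p = (15 - 58)*55 = -43*55 = -2365)
k = -188436600 (k = -18600*10131 = -188436600)
-4777/k + p/42394 = -4777/(-188436600) - 2365/42394 = -4777*(-1/188436600) - 2365*1/42394 = 4777/188436600 - 215/3854 = -20247729221/363117328200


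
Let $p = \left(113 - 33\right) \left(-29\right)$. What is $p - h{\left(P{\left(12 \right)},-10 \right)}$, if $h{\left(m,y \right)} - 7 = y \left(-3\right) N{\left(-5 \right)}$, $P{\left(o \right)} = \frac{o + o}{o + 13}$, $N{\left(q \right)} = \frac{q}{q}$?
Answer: $-2357$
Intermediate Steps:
$N{\left(q \right)} = 1$
$P{\left(o \right)} = \frac{2 o}{13 + o}$
$h{\left(m,y \right)} = 7 - 3 y$ ($h{\left(m,y \right)} = 7 + y \left(-3\right) 1 = 7 + - 3 y 1 = 7 - 3 y$)
$p = -2320$ ($p = 80 \left(-29\right) = -2320$)
$p - h{\left(P{\left(12 \right)},-10 \right)} = -2320 - \left(7 - -30\right) = -2320 - \left(7 + 30\right) = -2320 - 37 = -2357$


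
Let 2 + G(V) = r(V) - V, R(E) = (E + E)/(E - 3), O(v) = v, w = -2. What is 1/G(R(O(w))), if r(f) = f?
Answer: -1/2 ≈ -0.50000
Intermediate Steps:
R(E) = 2*E/(-3 + E) (R(E) = (2*E)/(-3 + E) = 2*E/(-3 + E))
G(V) = -2 (G(V) = -2 + (V - V) = -2 + 0 = -2)
1/G(R(O(w))) = 1/(-2) = -1/2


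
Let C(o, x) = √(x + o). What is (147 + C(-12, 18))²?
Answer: (147 + √6)² ≈ 22335.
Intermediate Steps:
C(o, x) = √(o + x)
(147 + C(-12, 18))² = (147 + √(-12 + 18))² = (147 + √6)²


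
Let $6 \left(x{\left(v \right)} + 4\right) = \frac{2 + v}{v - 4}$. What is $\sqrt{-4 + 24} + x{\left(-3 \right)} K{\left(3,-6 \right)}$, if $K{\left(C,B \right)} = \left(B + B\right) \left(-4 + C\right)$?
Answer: $- \frac{334}{7} + 2 \sqrt{5} \approx -43.242$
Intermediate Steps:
$x{\left(v \right)} = -4 + \frac{2 + v}{6 \left(-4 + v\right)}$ ($x{\left(v \right)} = -4 + \frac{\left(2 + v\right) \frac{1}{v - 4}}{6} = -4 + \frac{\left(2 + v\right) \frac{1}{-4 + v}}{6} = -4 + \frac{\frac{1}{-4 + v} \left(2 + v\right)}{6} = -4 + \frac{2 + v}{6 \left(-4 + v\right)}$)
$K{\left(C,B \right)} = 2 B \left(-4 + C\right)$
$\sqrt{-4 + 24} + x{\left(-3 \right)} K{\left(3,-6 \right)} = \sqrt{-4 + 24} + \frac{98 - -69}{6 \left(-4 - 3\right)} 2 \left(-6\right) \left(-4 + 3\right) = \sqrt{20} + \frac{98 + 69}{6 \left(-7\right)} 2 \left(-6\right) \left(-1\right) = 2 \sqrt{5} + \frac{1}{6} \left(- \frac{1}{7}\right) 167 \cdot 12 = 2 \sqrt{5} - \frac{334}{7} = - \frac{334}{7} + 2 \sqrt{5}$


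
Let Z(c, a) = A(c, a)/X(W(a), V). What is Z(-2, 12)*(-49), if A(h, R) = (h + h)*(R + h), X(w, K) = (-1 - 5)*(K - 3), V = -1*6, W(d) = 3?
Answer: 980/27 ≈ 36.296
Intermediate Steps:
V = -6
X(w, K) = 18 - 6*K (X(w, K) = -6*(-3 + K) = 18 - 6*K)
A(h, R) = 2*h*(R + h) (A(h, R) = (2*h)*(R + h) = 2*h*(R + h))
Z(c, a) = c*(a + c)/27 (Z(c, a) = (2*c*(a + c))/(18 - 6*(-6)) = (2*c*(a + c))/(18 + 36) = (2*c*(a + c))/54 = (2*c*(a + c))*(1/54) = c*(a + c)/27)
Z(-2, 12)*(-49) = ((1/27)*(-2)*(12 - 2))*(-49) = ((1/27)*(-2)*10)*(-49) = -20/27*(-49) = 980/27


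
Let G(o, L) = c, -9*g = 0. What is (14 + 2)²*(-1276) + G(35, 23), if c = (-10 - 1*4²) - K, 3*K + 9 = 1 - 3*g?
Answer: -980038/3 ≈ -3.2668e+5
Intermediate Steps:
g = 0 (g = -⅑*0 = 0)
K = -8/3 (K = -3 + (1 - 3*0)/3 = -3 + (1 + 0)/3 = -3 + (⅓)*1 = -3 + ⅓ = -8/3 ≈ -2.6667)
c = -70/3 (c = (-10 - 1*4²) - 1*(-8/3) = (-10 - 1*16) + 8/3 = (-10 - 16) + 8/3 = -26 + 8/3 = -70/3 ≈ -23.333)
G(o, L) = -70/3
(14 + 2)²*(-1276) + G(35, 23) = (14 + 2)²*(-1276) - 70/3 = 16²*(-1276) - 70/3 = 256*(-1276) - 70/3 = -326656 - 70/3 = -980038/3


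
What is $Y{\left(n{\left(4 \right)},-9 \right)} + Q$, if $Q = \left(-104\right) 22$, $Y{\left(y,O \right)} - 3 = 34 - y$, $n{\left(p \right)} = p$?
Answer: $-2255$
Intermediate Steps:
$Y{\left(y,O \right)} = 37 - y$ ($Y{\left(y,O \right)} = 3 - \left(-34 + y\right) = 37 - y$)
$Q = -2288$
$Y{\left(n{\left(4 \right)},-9 \right)} + Q = \left(37 - 4\right) - 2288 = 33 - 2288 = -2255$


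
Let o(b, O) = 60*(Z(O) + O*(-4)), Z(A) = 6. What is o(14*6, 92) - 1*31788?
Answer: -53508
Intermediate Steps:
o(b, O) = 360 - 240*O (o(b, O) = 60*(6 + O*(-4)) = 60*(6 - 4*O) = 360 - 240*O)
o(14*6, 92) - 1*31788 = (360 - 240*92) - 1*31788 = (360 - 22080) - 31788 = -21720 - 31788 = -53508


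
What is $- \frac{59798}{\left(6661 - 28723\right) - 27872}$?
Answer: $\frac{29899}{24967} \approx 1.1975$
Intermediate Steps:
$- \frac{59798}{\left(6661 - 28723\right) - 27872} = - \frac{59798}{-22062 - 27872} = - \frac{59798}{-49934} = \left(-59798\right) \left(- \frac{1}{49934}\right) = \frac{29899}{24967}$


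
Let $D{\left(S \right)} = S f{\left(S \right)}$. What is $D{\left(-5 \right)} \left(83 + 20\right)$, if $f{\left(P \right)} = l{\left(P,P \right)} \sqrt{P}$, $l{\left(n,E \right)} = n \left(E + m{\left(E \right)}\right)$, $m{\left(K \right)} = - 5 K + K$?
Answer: $38625 i \sqrt{5} \approx 86368.0 i$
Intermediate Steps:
$m{\left(K \right)} = - 4 K$
$l{\left(n,E \right)} = - 3 E n$ ($l{\left(n,E \right)} = n \left(E - 4 E\right) = n \left(- 3 E\right) = - 3 E n$)
$f{\left(P \right)} = - 3 P^{\frac{5}{2}}$ ($f{\left(P \right)} = - 3 P P \sqrt{P} = - 3 P^{2} \sqrt{P} = - 3 P^{\frac{5}{2}}$)
$D{\left(S \right)} = - 3 S^{\frac{7}{2}}$ ($D{\left(S \right)} = S \left(- 3 S^{\frac{5}{2}}\right) = - 3 S^{\frac{7}{2}}$)
$D{\left(-5 \right)} \left(83 + 20\right) = - 3 \left(-5\right)^{\frac{7}{2}} \left(83 + 20\right) = - 3 \left(- 125 i \sqrt{5}\right) 103 = 375 i \sqrt{5} \cdot 103 = 38625 i \sqrt{5}$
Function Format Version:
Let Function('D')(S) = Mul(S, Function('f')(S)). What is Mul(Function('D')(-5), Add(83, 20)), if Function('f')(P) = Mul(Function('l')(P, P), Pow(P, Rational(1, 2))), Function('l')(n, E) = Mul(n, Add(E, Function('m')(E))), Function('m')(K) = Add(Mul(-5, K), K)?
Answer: Mul(38625, I, Pow(5, Rational(1, 2))) ≈ Mul(86368., I)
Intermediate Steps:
Function('m')(K) = Mul(-4, K)
Function('l')(n, E) = Mul(-3, E, n) (Function('l')(n, E) = Mul(n, Add(E, Mul(-4, E))) = Mul(n, Mul(-3, E)) = Mul(-3, E, n))
Function('f')(P) = Mul(-3, Pow(P, Rational(5, 2))) (Function('f')(P) = Mul(Mul(-3, P, P), Pow(P, Rational(1, 2))) = Mul(Mul(-3, Pow(P, 2)), Pow(P, Rational(1, 2))) = Mul(-3, Pow(P, Rational(5, 2))))
Function('D')(S) = Mul(-3, Pow(S, Rational(7, 2))) (Function('D')(S) = Mul(S, Mul(-3, Pow(S, Rational(5, 2)))) = Mul(-3, Pow(S, Rational(7, 2))))
Mul(Function('D')(-5), Add(83, 20)) = Mul(Mul(-3, Pow(-5, Rational(7, 2))), Add(83, 20)) = Mul(Mul(-3, Mul(-125, I, Pow(5, Rational(1, 2)))), 103) = Mul(Mul(375, I, Pow(5, Rational(1, 2))), 103) = Mul(38625, I, Pow(5, Rational(1, 2)))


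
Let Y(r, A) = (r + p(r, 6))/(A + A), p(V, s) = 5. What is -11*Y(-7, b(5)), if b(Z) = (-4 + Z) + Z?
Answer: 11/6 ≈ 1.8333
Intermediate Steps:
b(Z) = -4 + 2*Z
Y(r, A) = (5 + r)/(2*A) (Y(r, A) = (r + 5)/(A + A) = (5 + r)/((2*A)) = (5 + r)*(1/(2*A)) = (5 + r)/(2*A))
-11*Y(-7, b(5)) = -11*(5 - 7)/(2*(-4 + 2*5)) = -11*(-2)/(2*(-4 + 10)) = -11*(-2)/(2*6) = -11*(-1/6) = 11/6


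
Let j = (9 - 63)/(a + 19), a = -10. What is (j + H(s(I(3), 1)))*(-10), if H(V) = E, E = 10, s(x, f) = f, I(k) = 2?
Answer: -40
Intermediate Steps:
j = -6 (j = (9 - 63)/(-10 + 19) = -54/9 = -54*⅑ = -6)
H(V) = 10
(j + H(s(I(3), 1)))*(-10) = (-6 + 10)*(-10) = 4*(-10) = -40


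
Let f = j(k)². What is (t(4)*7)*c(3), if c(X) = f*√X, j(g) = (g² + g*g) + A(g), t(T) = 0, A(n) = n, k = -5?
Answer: 0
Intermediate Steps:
j(g) = g + 2*g² (j(g) = (g² + g*g) + g = (g² + g²) + g = 2*g² + g = g + 2*g²)
f = 2025 (f = (-5*(1 + 2*(-5)))² = (-5*(1 - 10))² = (-5*(-9))² = 45² = 2025)
c(X) = 2025*√X
(t(4)*7)*c(3) = (0*7)*(2025*√3) = 0*(2025*√3) = 0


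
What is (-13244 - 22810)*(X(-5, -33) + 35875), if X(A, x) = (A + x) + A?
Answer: -1291886928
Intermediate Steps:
X(A, x) = x + 2*A
(-13244 - 22810)*(X(-5, -33) + 35875) = (-13244 - 22810)*((-33 + 2*(-5)) + 35875) = -36054*((-33 - 10) + 35875) = -36054*(-43 + 35875) = -36054*35832 = -1291886928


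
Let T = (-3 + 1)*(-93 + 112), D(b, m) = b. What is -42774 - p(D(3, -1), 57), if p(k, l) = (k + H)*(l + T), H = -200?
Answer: -39031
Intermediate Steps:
T = -38 (T = -2*19 = -38)
p(k, l) = (-200 + k)*(-38 + l) (p(k, l) = (k - 200)*(l - 38) = (-200 + k)*(-38 + l))
-42774 - p(D(3, -1), 57) = -42774 - (7600 - 200*57 - 38*3 + 3*57) = -42774 - (7600 - 11400 - 114 + 171) = -42774 - 1*(-3743) = -42774 + 3743 = -39031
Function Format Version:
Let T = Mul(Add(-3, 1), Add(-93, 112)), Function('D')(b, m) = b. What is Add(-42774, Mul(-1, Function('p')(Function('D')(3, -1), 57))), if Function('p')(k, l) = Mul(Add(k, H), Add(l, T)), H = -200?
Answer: -39031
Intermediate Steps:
T = -38 (T = Mul(-2, 19) = -38)
Function('p')(k, l) = Mul(Add(-200, k), Add(-38, l)) (Function('p')(k, l) = Mul(Add(k, -200), Add(l, -38)) = Mul(Add(-200, k), Add(-38, l)))
Add(-42774, Mul(-1, Function('p')(Function('D')(3, -1), 57))) = Add(-42774, Mul(-1, Add(7600, Mul(-200, 57), Mul(-38, 3), Mul(3, 57)))) = Add(-42774, Mul(-1, Add(7600, -11400, -114, 171))) = Add(-42774, Mul(-1, -3743)) = Add(-42774, 3743) = -39031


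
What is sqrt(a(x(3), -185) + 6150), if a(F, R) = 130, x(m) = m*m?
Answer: 2*sqrt(1570) ≈ 79.246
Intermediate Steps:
x(m) = m**2
sqrt(a(x(3), -185) + 6150) = sqrt(130 + 6150) = sqrt(6280) = 2*sqrt(1570)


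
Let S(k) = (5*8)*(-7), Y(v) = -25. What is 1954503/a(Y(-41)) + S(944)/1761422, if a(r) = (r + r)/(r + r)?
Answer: 1721352291493/880711 ≈ 1.9545e+6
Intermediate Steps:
S(k) = -280 (S(k) = 40*(-7) = -280)
a(r) = 1 (a(r) = (2*r)/((2*r)) = (2*r)*(1/(2*r)) = 1)
1954503/a(Y(-41)) + S(944)/1761422 = 1954503/1 - 280/1761422 = 1954503*1 - 280*1/1761422 = 1954503 - 140/880711 = 1721352291493/880711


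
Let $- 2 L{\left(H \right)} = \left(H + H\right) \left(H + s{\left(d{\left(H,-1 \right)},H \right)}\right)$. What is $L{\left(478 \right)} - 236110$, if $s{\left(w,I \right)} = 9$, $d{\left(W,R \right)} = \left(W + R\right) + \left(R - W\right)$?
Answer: $-468896$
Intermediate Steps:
$d{\left(W,R \right)} = 2 R$ ($d{\left(W,R \right)} = \left(R + W\right) + \left(R - W\right) = 2 R$)
$L{\left(H \right)} = - H \left(9 + H\right)$ ($L{\left(H \right)} = - \frac{\left(H + H\right) \left(H + 9\right)}{2} = - \frac{2 H \left(9 + H\right)}{2} = - H \left(9 + H\right)$)
$L{\left(478 \right)} - 236110 = \left(-1\right) 478 \left(9 + 478\right) - 236110 = \left(-1\right) 478 \cdot 487 - 236110 = -232786 - 236110 = -468896$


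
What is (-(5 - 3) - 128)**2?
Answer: 16900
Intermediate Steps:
(-(5 - 3) - 128)**2 = (-1*2 - 128)**2 = (-2 - 128)**2 = (-130)**2 = 16900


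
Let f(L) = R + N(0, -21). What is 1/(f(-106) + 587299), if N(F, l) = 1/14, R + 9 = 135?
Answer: 14/8223951 ≈ 1.7023e-6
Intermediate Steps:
R = 126 (R = -9 + 135 = 126)
N(F, l) = 1/14
f(L) = 1765/14 (f(L) = 126 + 1/14 = 1765/14)
1/(f(-106) + 587299) = 1/(1765/14 + 587299) = 1/(8223951/14) = 14/8223951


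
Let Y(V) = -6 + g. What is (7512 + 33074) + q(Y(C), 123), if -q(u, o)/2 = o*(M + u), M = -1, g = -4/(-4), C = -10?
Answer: 42062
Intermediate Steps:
g = 1 (g = -4*(-1/4) = 1)
Y(V) = -5 (Y(V) = -6 + 1 = -5)
q(u, o) = -2*o*(-1 + u)
(7512 + 33074) + q(Y(C), 123) = (7512 + 33074) + 2*123*(1 - 1*(-5)) = 40586 + 2*123*(1 + 5) = 40586 + 2*123*6 = 40586 + 1476 = 42062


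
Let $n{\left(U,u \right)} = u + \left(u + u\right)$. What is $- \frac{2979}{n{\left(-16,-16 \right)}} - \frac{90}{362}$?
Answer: $\frac{179013}{2896} \approx 61.814$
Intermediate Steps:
$n{\left(U,u \right)} = 3 u$ ($n{\left(U,u \right)} = u + 2 u = 3 u$)
$- \frac{2979}{n{\left(-16,-16 \right)}} - \frac{90}{362} = - \frac{2979}{3 \left(-16\right)} - \frac{90}{362} = - \frac{2979}{-48} - \frac{45}{181} = \left(-2979\right) \left(- \frac{1}{48}\right) - \frac{45}{181} = \frac{993}{16} - \frac{45}{181} = \frac{179013}{2896}$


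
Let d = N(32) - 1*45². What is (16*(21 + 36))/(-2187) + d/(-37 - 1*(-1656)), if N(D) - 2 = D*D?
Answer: -1220447/1180251 ≈ -1.0341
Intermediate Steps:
N(D) = 2 + D² (N(D) = 2 + D*D = 2 + D²)
d = -999 (d = (2 + 32²) - 1*45² = (2 + 1024) - 1*2025 = 1026 - 2025 = -999)
(16*(21 + 36))/(-2187) + d/(-37 - 1*(-1656)) = (16*(21 + 36))/(-2187) - 999/(-37 - 1*(-1656)) = (16*57)*(-1/2187) - 999/(-37 + 1656) = 912*(-1/2187) - 999/1619 = -304/729 - 999*1/1619 = -304/729 - 999/1619 = -1220447/1180251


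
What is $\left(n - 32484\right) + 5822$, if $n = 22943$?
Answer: $-3719$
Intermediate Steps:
$\left(n - 32484\right) + 5822 = \left(22943 - 32484\right) + 5822 = -9541 + 5822 = -3719$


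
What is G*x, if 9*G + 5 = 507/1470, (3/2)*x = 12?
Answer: -9124/2205 ≈ -4.1379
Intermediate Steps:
x = 8 (x = (2/3)*12 = 8)
G = -2281/4410 (G = -5/9 + (507/1470)/9 = -5/9 + (507*(1/1470))/9 = -5/9 + (1/9)*(169/490) = -5/9 + 169/4410 = -2281/4410 ≈ -0.51723)
G*x = -2281/4410*8 = -9124/2205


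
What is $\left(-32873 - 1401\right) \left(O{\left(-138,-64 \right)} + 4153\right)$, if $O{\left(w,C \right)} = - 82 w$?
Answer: $-530184506$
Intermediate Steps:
$\left(-32873 - 1401\right) \left(O{\left(-138,-64 \right)} + 4153\right) = \left(-32873 - 1401\right) \left(\left(-82\right) \left(-138\right) + 4153\right) = - 34274 \left(11316 + 4153\right) = \left(-34274\right) 15469 = -530184506$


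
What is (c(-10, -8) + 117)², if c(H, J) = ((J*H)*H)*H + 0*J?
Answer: 65885689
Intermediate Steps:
c(H, J) = J*H³ (c(H, J) = ((H*J)*H)*H + 0 = (J*H²)*H + 0 = J*H³ + 0 = J*H³)
(c(-10, -8) + 117)² = (-8*(-10)³ + 117)² = (-8*(-1000) + 117)² = (8000 + 117)² = 8117² = 65885689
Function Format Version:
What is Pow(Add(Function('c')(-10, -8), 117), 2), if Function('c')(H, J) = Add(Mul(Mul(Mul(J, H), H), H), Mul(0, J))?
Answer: 65885689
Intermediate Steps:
Function('c')(H, J) = Mul(J, Pow(H, 3)) (Function('c')(H, J) = Add(Mul(Mul(Mul(H, J), H), H), 0) = Add(Mul(Mul(J, Pow(H, 2)), H), 0) = Add(Mul(J, Pow(H, 3)), 0) = Mul(J, Pow(H, 3)))
Pow(Add(Function('c')(-10, -8), 117), 2) = Pow(Add(Mul(-8, Pow(-10, 3)), 117), 2) = Pow(Add(Mul(-8, -1000), 117), 2) = Pow(Add(8000, 117), 2) = Pow(8117, 2) = 65885689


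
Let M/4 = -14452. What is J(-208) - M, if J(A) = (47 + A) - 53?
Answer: 57594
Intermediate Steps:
J(A) = -6 + A
M = -57808 (M = 4*(-14452) = -57808)
J(-208) - M = (-6 - 208) - 1*(-57808) = -214 + 57808 = 57594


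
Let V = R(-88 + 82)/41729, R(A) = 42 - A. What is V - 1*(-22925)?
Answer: 956637373/41729 ≈ 22925.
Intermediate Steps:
V = 48/41729 (V = (42 - (-88 + 82))/41729 = (42 - 1*(-6))*(1/41729) = (42 + 6)*(1/41729) = 48*(1/41729) = 48/41729 ≈ 0.0011503)
V - 1*(-22925) = 48/41729 - 1*(-22925) = 48/41729 + 22925 = 956637373/41729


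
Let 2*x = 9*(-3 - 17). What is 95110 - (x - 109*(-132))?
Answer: 80812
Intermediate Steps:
x = -90 (x = (9*(-3 - 17))/2 = (9*(-20))/2 = (½)*(-180) = -90)
95110 - (x - 109*(-132)) = 95110 - (-90 - 109*(-132)) = 95110 - (-90 + 14388) = 95110 - 1*14298 = 95110 - 14298 = 80812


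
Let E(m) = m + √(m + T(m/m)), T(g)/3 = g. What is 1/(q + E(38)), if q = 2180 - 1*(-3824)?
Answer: 6042/36505723 - √41/36505723 ≈ 0.00016533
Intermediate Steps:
T(g) = 3*g
E(m) = m + √(3 + m) (E(m) = m + √(m + 3*(m/m)) = m + √(m + 3*1) = m + √(m + 3) = m + √(3 + m))
q = 6004 (q = 2180 + 3824 = 6004)
1/(q + E(38)) = 1/(6004 + (38 + √(3 + 38))) = 1/(6004 + (38 + √41)) = 1/(6042 + √41)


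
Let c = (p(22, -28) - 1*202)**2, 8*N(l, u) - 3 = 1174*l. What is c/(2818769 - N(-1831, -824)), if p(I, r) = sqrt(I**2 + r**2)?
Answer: 336576/24699743 - 6464*sqrt(317)/24699743 ≈ 0.0089672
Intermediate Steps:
N(l, u) = 3/8 + 587*l/4 (N(l, u) = 3/8 + (1174*l)/8 = 3/8 + 587*l/4)
c = (-202 + 2*sqrt(317))**2 (c = (sqrt(22**2 + (-28)**2) - 1*202)**2 = (sqrt(484 + 784) - 202)**2 = (sqrt(1268) - 202)**2 = (2*sqrt(317) - 202)**2 = (-202 + 2*sqrt(317))**2 ≈ 27686.)
c/(2818769 - N(-1831, -824)) = (42072 - 808*sqrt(317))/(2818769 - (3/8 + (587/4)*(-1831))) = (42072 - 808*sqrt(317))/(2818769 - (3/8 - 1074797/4)) = (42072 - 808*sqrt(317))/(2818769 - 1*(-2149591/8)) = (42072 - 808*sqrt(317))/(2818769 + 2149591/8) = (42072 - 808*sqrt(317))/(24699743/8) = (42072 - 808*sqrt(317))*(8/24699743) = 336576/24699743 - 6464*sqrt(317)/24699743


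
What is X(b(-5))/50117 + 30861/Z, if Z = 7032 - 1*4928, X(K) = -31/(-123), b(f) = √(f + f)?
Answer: 190239335875/12969878664 ≈ 14.668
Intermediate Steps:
b(f) = √2*√f (b(f) = √(2*f) = √2*√f)
X(K) = 31/123 (X(K) = -31*(-1/123) = 31/123)
Z = 2104 (Z = 7032 - 4928 = 2104)
X(b(-5))/50117 + 30861/Z = (31/123)/50117 + 30861/2104 = (31/123)*(1/50117) + 30861*(1/2104) = 31/6164391 + 30861/2104 = 190239335875/12969878664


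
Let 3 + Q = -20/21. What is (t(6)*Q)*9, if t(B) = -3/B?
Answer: 249/14 ≈ 17.786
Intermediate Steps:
Q = -83/21 (Q = -3 - 20/21 = -83/21 ≈ -3.9524)
(t(6)*Q)*9 = (-3/6*(-83/21))*9 = (-3*1/6*(-83/21))*9 = -1/2*(-83/21)*9 = (83/42)*9 = 249/14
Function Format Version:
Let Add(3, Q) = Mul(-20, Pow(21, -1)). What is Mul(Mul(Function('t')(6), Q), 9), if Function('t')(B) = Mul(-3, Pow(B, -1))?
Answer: Rational(249, 14) ≈ 17.786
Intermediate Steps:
Q = Rational(-83, 21) (Q = Add(-3, Mul(-20, Pow(21, -1))) = Add(-3, Mul(-20, Rational(1, 21))) = Add(-3, Rational(-20, 21)) = Rational(-83, 21) ≈ -3.9524)
Mul(Mul(Function('t')(6), Q), 9) = Mul(Mul(Mul(-3, Pow(6, -1)), Rational(-83, 21)), 9) = Mul(Mul(Mul(-3, Rational(1, 6)), Rational(-83, 21)), 9) = Mul(Mul(Rational(-1, 2), Rational(-83, 21)), 9) = Mul(Rational(83, 42), 9) = Rational(249, 14)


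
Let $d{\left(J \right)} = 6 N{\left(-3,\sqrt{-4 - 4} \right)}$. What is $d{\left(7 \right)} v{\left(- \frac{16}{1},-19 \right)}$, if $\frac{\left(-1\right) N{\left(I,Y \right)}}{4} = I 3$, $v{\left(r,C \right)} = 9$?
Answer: $1944$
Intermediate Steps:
$N{\left(I,Y \right)} = - 12 I$ ($N{\left(I,Y \right)} = - 4 I 3 = - 4 \cdot 3 I = - 12 I$)
$d{\left(J \right)} = 216$ ($d{\left(J \right)} = 6 \left(\left(-12\right) \left(-3\right)\right) = 6 \cdot 36 = 216$)
$d{\left(7 \right)} v{\left(- \frac{16}{1},-19 \right)} = 216 \cdot 9 = 1944$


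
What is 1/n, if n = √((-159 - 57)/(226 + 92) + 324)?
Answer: √6307/1428 ≈ 0.055614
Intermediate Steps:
n = 12*√6307/53 (n = √(-216/318 + 324) = √(-216*1/318 + 324) = √(-36/53 + 324) = √(17136/53) = 12*√6307/53 ≈ 17.981)
1/n = 1/(12*√6307/53) = √6307/1428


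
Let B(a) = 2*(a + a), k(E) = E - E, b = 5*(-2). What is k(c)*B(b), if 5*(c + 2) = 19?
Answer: 0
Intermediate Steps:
b = -10
c = 9/5 (c = -2 + (1/5)*19 = -2 + 19/5 = 9/5 ≈ 1.8000)
k(E) = 0
B(a) = 4*a (B(a) = 2*(2*a) = 4*a)
k(c)*B(b) = 0*(4*(-10)) = 0*(-40) = 0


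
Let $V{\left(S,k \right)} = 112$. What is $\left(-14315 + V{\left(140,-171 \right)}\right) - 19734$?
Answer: $-33937$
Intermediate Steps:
$\left(-14315 + V{\left(140,-171 \right)}\right) - 19734 = \left(-14315 + 112\right) - 19734 = -14203 - 19734 = -33937$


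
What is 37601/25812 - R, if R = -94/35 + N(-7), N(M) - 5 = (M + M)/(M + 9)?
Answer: 5549203/903420 ≈ 6.1424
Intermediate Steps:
N(M) = 5 + 2*M/(9 + M) (N(M) = 5 + (M + M)/(M + 9) = 5 + (2*M)/(9 + M) = 5 + 2*M/(9 + M))
R = -164/35 (R = -94/35 + (45 + 7*(-7))/(9 - 7) = -94*1/35 + (45 - 49)/2 = -94/35 + (1/2)*(-4) = -94/35 - 2 = -164/35 ≈ -4.6857)
37601/25812 - R = 37601/25812 - 1*(-164/35) = 37601*(1/25812) + 164/35 = 37601/25812 + 164/35 = 5549203/903420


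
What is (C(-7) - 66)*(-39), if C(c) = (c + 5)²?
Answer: 2418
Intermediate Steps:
C(c) = (5 + c)²
(C(-7) - 66)*(-39) = ((5 - 7)² - 66)*(-39) = ((-2)² - 66)*(-39) = (4 - 66)*(-39) = -62*(-39) = 2418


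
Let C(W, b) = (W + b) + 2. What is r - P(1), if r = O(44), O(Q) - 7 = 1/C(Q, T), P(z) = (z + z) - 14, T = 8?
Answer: 1027/54 ≈ 19.019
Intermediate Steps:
C(W, b) = 2 + W + b
P(z) = -14 + 2*z (P(z) = 2*z - 14 = -14 + 2*z)
O(Q) = 7 + 1/(10 + Q) (O(Q) = 7 + 1/(2 + Q + 8) = 7 + 1/(10 + Q))
r = 379/54 (r = (71 + 7*44)/(10 + 44) = (71 + 308)/54 = (1/54)*379 = 379/54 ≈ 7.0185)
r - P(1) = 379/54 - (-14 + 2*1) = 379/54 - (-14 + 2) = 379/54 - 1*(-12) = 379/54 + 12 = 1027/54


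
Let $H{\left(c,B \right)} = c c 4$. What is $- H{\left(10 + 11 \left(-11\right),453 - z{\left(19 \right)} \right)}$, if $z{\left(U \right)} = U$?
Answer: $-49284$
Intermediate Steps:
$H{\left(c,B \right)} = 4 c^{2}$ ($H{\left(c,B \right)} = c^{2} \cdot 4 = 4 c^{2}$)
$- H{\left(10 + 11 \left(-11\right),453 - z{\left(19 \right)} \right)} = - 4 \left(10 + 11 \left(-11\right)\right)^{2} = - 4 \left(10 - 121\right)^{2} = - 4 \left(-111\right)^{2} = - 4 \cdot 12321 = \left(-1\right) 49284 = -49284$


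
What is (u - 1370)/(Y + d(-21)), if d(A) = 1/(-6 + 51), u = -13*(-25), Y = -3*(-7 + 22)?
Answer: 4275/184 ≈ 23.234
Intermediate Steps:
Y = -45 (Y = -3*15 = -45)
u = 325
d(A) = 1/45
(u - 1370)/(Y + d(-21)) = (325 - 1370)/(-45 + 1/45) = -1045/(-2024/45) = -1045*(-45/2024) = 4275/184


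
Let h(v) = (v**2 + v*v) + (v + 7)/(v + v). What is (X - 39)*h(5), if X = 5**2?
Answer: -3584/5 ≈ -716.80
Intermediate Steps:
h(v) = 2*v**2 + (7 + v)/(2*v) (h(v) = (v**2 + v**2) + (7 + v)/((2*v)) = 2*v**2 + (7 + v)*(1/(2*v)) = 2*v**2 + (7 + v)/(2*v))
X = 25
(X - 39)*h(5) = (25 - 39)*((1/2)*(7 + 5 + 4*5**3)/5) = -7*(7 + 5 + 4*125)/5 = -7*(7 + 5 + 500)/5 = -7*512/5 = -14*256/5 = -3584/5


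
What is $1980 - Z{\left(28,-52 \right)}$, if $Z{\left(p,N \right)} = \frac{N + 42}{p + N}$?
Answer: $\frac{23755}{12} \approx 1979.6$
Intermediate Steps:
$Z{\left(p,N \right)} = \frac{42 + N}{N + p}$
$1980 - Z{\left(28,-52 \right)} = 1980 - \frac{42 - 52}{-52 + 28} = 1980 - \frac{1}{-24} \left(-10\right) = 1980 - \left(- \frac{1}{24}\right) \left(-10\right) = 1980 - \frac{5}{12} = \frac{23755}{12}$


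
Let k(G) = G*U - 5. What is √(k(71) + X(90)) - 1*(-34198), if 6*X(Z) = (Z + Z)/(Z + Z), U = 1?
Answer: 34198 + √2382/6 ≈ 34206.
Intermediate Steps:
k(G) = -5 + G (k(G) = G*1 - 5 = G - 5 = -5 + G)
X(Z) = ⅙ (X(Z) = ((Z + Z)/(Z + Z))/6 = ((2*Z)/((2*Z)))/6 = ((2*Z)*(1/(2*Z)))/6 = (⅙)*1 = ⅙)
√(k(71) + X(90)) - 1*(-34198) = √((-5 + 71) + ⅙) - 1*(-34198) = √(66 + ⅙) + 34198 = √(397/6) + 34198 = √2382/6 + 34198 = 34198 + √2382/6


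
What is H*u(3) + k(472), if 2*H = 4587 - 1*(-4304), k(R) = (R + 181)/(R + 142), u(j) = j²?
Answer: 12283243/307 ≈ 40011.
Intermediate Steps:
k(R) = (181 + R)/(142 + R)
H = 8891/2 (H = (4587 - 1*(-4304))/2 = (4587 + 4304)/2 = (½)*8891 = 8891/2 ≈ 4445.5)
H*u(3) + k(472) = (8891/2)*3² + (181 + 472)/(142 + 472) = (8891/2)*9 + 653/614 = 80019/2 + (1/614)*653 = 80019/2 + 653/614 = 12283243/307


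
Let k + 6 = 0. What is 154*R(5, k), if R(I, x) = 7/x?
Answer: -539/3 ≈ -179.67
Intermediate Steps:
k = -6 (k = -6 + 0 = -6)
154*R(5, k) = 154*(7/(-6)) = 154*(7*(-1/6)) = 154*(-7/6) = -539/3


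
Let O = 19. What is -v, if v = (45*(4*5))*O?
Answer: -17100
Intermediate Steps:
v = 17100 (v = (45*(4*5))*19 = (45*20)*19 = 900*19 = 17100)
-v = -1*17100 = -17100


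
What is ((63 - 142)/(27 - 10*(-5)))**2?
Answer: 6241/5929 ≈ 1.0526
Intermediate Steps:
((63 - 142)/(27 - 10*(-5)))**2 = (-79/(27 + 50))**2 = (-79/77)**2 = 6241/5929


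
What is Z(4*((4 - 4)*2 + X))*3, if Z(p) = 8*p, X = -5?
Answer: -480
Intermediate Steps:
Z(4*((4 - 4)*2 + X))*3 = (8*(4*((4 - 4)*2 - 5)))*3 = (8*(4*(0*2 - 5)))*3 = (8*(4*(0 - 5)))*3 = (8*(4*(-5)))*3 = (8*(-20))*3 = -160*3 = -480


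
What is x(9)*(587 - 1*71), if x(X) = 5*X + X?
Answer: 27864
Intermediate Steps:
x(X) = 6*X
x(9)*(587 - 1*71) = (6*9)*(587 - 1*71) = 54*(587 - 71) = 54*516 = 27864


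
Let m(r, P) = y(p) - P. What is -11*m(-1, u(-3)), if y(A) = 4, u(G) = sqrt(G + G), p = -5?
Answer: -44 + 11*I*sqrt(6) ≈ -44.0 + 26.944*I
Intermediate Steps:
u(G) = sqrt(2)*sqrt(G) (u(G) = sqrt(2*G) = sqrt(2)*sqrt(G))
m(r, P) = 4 - P
-11*m(-1, u(-3)) = -11*(4 - sqrt(2)*sqrt(-3)) = -11*(4 - sqrt(2)*I*sqrt(3)) = -11*(4 - I*sqrt(6)) = -44 + 11*I*sqrt(6)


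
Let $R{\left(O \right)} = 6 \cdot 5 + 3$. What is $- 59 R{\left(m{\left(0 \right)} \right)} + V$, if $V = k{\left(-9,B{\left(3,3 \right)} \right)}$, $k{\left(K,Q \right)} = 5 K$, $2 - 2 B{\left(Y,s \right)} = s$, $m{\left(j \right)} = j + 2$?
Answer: $-1992$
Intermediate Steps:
$m{\left(j \right)} = 2 + j$
$B{\left(Y,s \right)} = 1 - \frac{s}{2}$
$R{\left(O \right)} = 33$ ($R{\left(O \right)} = 30 + 3 = 33$)
$V = -45$ ($V = 5 \left(-9\right) = -45$)
$- 59 R{\left(m{\left(0 \right)} \right)} + V = \left(-59\right) 33 - 45 = -1947 - 45 = -1992$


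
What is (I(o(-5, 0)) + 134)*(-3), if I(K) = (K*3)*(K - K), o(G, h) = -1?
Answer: -402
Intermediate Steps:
I(K) = 0 (I(K) = (3*K)*0 = 0)
(I(o(-5, 0)) + 134)*(-3) = (0 + 134)*(-3) = 134*(-3) = -402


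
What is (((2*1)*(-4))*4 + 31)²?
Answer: 1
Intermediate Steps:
(((2*1)*(-4))*4 + 31)² = ((2*(-4))*4 + 31)² = (-8*4 + 31)² = (-32 + 31)² = (-1)² = 1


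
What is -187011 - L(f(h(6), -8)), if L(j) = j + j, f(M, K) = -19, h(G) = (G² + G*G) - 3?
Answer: -186973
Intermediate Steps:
h(G) = -3 + 2*G² (h(G) = (G² + G²) - 3 = 2*G² - 3 = -3 + 2*G²)
L(j) = 2*j
-187011 - L(f(h(6), -8)) = -187011 - 2*(-19) = -187011 - 1*(-38) = -187011 + 38 = -186973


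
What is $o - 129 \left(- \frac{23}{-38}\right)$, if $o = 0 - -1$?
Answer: $- \frac{2929}{38} \approx -77.079$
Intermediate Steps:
$o = 1$ ($o = 0 + 1 = 1$)
$o - 129 \left(- \frac{23}{-38}\right) = 1 - 129 \left(- \frac{23}{-38}\right) = 1 - 129 \left(\left(-23\right) \left(- \frac{1}{38}\right)\right) = 1 - \frac{2967}{38} = - \frac{2929}{38}$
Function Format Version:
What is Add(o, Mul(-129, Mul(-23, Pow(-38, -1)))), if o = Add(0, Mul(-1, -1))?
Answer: Rational(-2929, 38) ≈ -77.079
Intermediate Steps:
o = 1 (o = Add(0, 1) = 1)
Add(o, Mul(-129, Mul(-23, Pow(-38, -1)))) = Add(1, Mul(-129, Mul(-23, Pow(-38, -1)))) = Add(1, Mul(-129, Mul(-23, Rational(-1, 38)))) = Add(1, Mul(-129, Rational(23, 38))) = Add(1, Rational(-2967, 38)) = Rational(-2929, 38)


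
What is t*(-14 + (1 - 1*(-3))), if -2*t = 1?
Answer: 5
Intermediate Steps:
t = -½ (t = -½*1 = -½ ≈ -0.50000)
t*(-14 + (1 - 1*(-3))) = -(-14 + (1 - 1*(-3)))/2 = -(-14 + (1 + 3))/2 = -(-14 + 4)/2 = -½*(-10) = 5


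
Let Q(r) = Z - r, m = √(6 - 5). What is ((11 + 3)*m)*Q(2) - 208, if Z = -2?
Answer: -264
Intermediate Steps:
m = 1 (m = √1 = 1)
Q(r) = -2 - r
((11 + 3)*m)*Q(2) - 208 = ((11 + 3)*1)*(-2 - 1*2) - 208 = (14*1)*(-2 - 2) - 208 = 14*(-4) - 208 = -56 - 208 = -264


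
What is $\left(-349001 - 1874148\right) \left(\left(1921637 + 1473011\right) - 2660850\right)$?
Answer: $-1631342289902$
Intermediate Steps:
$\left(-349001 - 1874148\right) \left(\left(1921637 + 1473011\right) - 2660850\right) = - 2223149 \left(3394648 - 2660850\right) = \left(-2223149\right) 733798 = -1631342289902$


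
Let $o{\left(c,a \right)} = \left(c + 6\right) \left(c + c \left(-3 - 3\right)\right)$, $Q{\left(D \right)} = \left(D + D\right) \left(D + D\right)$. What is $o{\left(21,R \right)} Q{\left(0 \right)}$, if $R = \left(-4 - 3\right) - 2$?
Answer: $0$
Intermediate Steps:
$Q{\left(D \right)} = 4 D^{2}$ ($Q{\left(D \right)} = 2 D 2 D = 4 D^{2}$)
$R = -9$ ($R = -7 - 2 = -9$)
$o{\left(c,a \right)} = - 5 c \left(6 + c\right)$ ($o{\left(c,a \right)} = \left(6 + c\right) \left(c + c \left(-6\right)\right) = \left(6 + c\right) \left(c - 6 c\right) = \left(6 + c\right) \left(- 5 c\right) = - 5 c \left(6 + c\right)$)
$o{\left(21,R \right)} Q{\left(0 \right)} = \left(-5\right) 21 \left(6 + 21\right) 4 \cdot 0^{2} = \left(-5\right) 21 \cdot 27 \cdot 4 \cdot 0 = \left(-2835\right) 0 = 0$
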